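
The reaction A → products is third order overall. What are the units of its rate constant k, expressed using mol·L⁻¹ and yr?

(mol·L⁻¹)⁻²·yr⁻¹

Step 1: For overall order n, rate = k × (concentration)^n.
Step 2: Rate has units mol·L⁻¹·yr⁻¹; concentration term has units (mol·L⁻¹)^3.
Step 3: k = rate / (concentration)^n, so units of k = (mol·L⁻¹)^(1-3)·yr⁻¹ = (mol·L⁻¹)⁻²·yr⁻¹.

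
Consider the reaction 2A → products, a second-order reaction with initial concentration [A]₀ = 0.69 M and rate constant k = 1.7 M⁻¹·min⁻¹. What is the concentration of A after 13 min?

0.04246 M

Step 1: For a second-order reaction: 1/[A] = 1/[A]₀ + kt
Step 2: 1/[A] = 1/0.69 + 1.7 × 13
Step 3: 1/[A] = 1.449 + 22.1 = 23.55
Step 4: [A] = 1/23.55 = 0.04246 M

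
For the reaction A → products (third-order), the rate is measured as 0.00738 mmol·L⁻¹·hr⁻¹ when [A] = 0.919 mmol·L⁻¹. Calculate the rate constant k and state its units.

0.009508 (mmol·L⁻¹)⁻²·hr⁻¹

Step 1: rate = k[A]^3, so k = rate / [A]^3.
Step 2: k = 0.00738 / (0.919)^3 = 0.00738 / 0.7762.
Step 3: k = 0.009508 (mmol·L⁻¹)⁻²·hr⁻¹.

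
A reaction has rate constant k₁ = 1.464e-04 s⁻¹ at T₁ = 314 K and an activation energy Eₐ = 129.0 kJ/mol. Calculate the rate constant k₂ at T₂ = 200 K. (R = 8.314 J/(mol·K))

8.574e-17 s⁻¹

Step 1: Use the two-temperature Arrhenius form: ln(k₂/k₁) = -Eₐ/R × (1/T₂ - 1/T₁)
Step 2: Convert Eₐ to J/mol: 129.0 kJ/mol = 129000 J/mol
Step 3: 1/T₂ - 1/T₁ = 1/200 - 1/314 = 1.815287e-03 K⁻¹
Step 4: ln(k₂/k₁) = -129000/8.314 × 1.815287e-03 = -28.16599
Step 5: k₂ = k₁ × exp(-28.16599) = 1.464e-04 × 5.85688e-13 = 8.574e-17 s⁻¹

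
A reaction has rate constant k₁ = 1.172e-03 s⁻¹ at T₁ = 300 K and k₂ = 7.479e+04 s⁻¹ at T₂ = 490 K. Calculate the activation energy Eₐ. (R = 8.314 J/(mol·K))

115.6 kJ/mol

Step 1: Use the two-temperature Arrhenius form: ln(k₂/k₁) = -Eₐ/R × (1/T₂ - 1/T₁)
Step 2: ln(k₂/k₁) = ln(7.479e+04/1.172e-03) = ln(6.3814e+07) = 17.9715
Step 3: 1/T₂ - 1/T₁ = 1/490 - 1/300 = -1.292517e-03 K⁻¹
Step 4: Eₐ = -R × ln(k₂/k₁) / (1/T₂ - 1/T₁) = -8.314 × 17.9715 / -1.292517e-03
Step 5: Eₐ = 1.1560e+05 J/mol = 115.6 kJ/mol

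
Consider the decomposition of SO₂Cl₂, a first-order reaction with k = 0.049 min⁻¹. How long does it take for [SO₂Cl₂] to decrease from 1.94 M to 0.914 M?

15.36 min

Step 1: For first-order: t = ln([SO₂Cl₂]₀/[SO₂Cl₂])/k
Step 2: t = ln(1.94/0.914)/0.049
Step 3: t = ln(2.123)/0.049
Step 4: t = 0.7526/0.049 = 15.36 min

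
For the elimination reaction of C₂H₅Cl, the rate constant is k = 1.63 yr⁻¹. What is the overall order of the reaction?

first order (1)

Step 1: The units of k for an nth-order reaction are (concentration)^(1-n)·(time)⁻¹.
Step 2: Here k has units yr⁻¹, so the concentration exponent is 0.
Step 3: 1 - n = 0 ⇒ n = 1. The reaction is first order.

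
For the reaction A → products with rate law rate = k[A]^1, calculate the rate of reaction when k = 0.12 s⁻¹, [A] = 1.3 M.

0.156 M/s

Step 1: Identify the rate law: rate = k[A]^1
Step 2: Substitute values: rate = 0.12 × (1.3)^1
Step 3: Calculate: rate = 0.12 × 1.3 = 0.156 M/s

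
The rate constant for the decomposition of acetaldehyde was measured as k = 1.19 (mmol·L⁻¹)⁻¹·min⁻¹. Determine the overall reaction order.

second order (2)

Step 1: The units of k for an nth-order reaction are (concentration)^(1-n)·(time)⁻¹.
Step 2: Here k has units (mmol·L⁻¹)⁻¹·min⁻¹, so the concentration exponent is -1.
Step 3: 1 - n = -1 ⇒ n = 2. The reaction is second order.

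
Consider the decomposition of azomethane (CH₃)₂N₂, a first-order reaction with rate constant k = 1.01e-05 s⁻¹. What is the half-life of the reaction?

6.863e+04 s

Step 1: For a first-order reaction, t₁/₂ = ln(2)/k
Step 2: t₁/₂ = ln(2)/1.01e-05
Step 3: t₁/₂ = 0.6931/1.01e-05 = 6.863e+04 s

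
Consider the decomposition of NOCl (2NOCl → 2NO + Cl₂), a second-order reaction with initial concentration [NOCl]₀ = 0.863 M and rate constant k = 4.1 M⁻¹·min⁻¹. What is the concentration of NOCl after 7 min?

0.03349 M

Step 1: For a second-order reaction: 1/[NOCl] = 1/[NOCl]₀ + kt
Step 2: 1/[NOCl] = 1/0.863 + 4.1 × 7
Step 3: 1/[NOCl] = 1.159 + 28.7 = 29.86
Step 4: [NOCl] = 1/29.86 = 0.03349 M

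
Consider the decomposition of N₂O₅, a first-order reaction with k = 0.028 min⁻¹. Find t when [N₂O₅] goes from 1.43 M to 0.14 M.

82.99 min

Step 1: For first-order: t = ln([N₂O₅]₀/[N₂O₅])/k
Step 2: t = ln(1.43/0.14)/0.028
Step 3: t = ln(10.21)/0.028
Step 4: t = 2.324/0.028 = 82.99 min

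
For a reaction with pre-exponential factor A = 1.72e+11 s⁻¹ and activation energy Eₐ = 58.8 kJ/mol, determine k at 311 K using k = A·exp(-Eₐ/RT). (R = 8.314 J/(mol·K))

2.29e+01 s⁻¹

Step 1: Use the Arrhenius equation: k = A × exp(-Eₐ/RT)
Step 2: Convert Eₐ to J/mol: 58.8 kJ/mol = 58800 J/mol
Step 3: Calculate the exponent: -Eₐ/(RT) = -58800/(8.314 × 311) = -22.74086
Step 4: k = 1.72e+11 × exp(-22.74086)
Step 5: k = 1.72e+11 × 1.32975e-10 = 2.2872e+01 s⁻¹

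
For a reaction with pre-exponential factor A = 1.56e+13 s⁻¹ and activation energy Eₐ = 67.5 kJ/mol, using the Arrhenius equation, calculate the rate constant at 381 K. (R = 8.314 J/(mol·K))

8.68e+03 s⁻¹

Step 1: Use the Arrhenius equation: k = A × exp(-Eₐ/RT)
Step 2: Convert Eₐ to J/mol: 67.5 kJ/mol = 67500 J/mol
Step 3: Calculate the exponent: -Eₐ/(RT) = -67500/(8.314 × 381) = -21.30928
Step 4: k = 1.56e+13 × exp(-21.30928)
Step 5: k = 1.56e+13 × 5.56541e-10 = 8.6820e+03 s⁻¹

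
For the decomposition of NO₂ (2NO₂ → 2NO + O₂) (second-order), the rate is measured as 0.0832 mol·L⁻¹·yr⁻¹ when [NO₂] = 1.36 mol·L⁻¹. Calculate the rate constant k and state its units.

0.04498 (mol·L⁻¹)⁻¹·yr⁻¹

Step 1: rate = k[NO₂]^2, so k = rate / [NO₂]^2.
Step 2: k = 0.0832 / (1.36)^2 = 0.0832 / 1.85.
Step 3: k = 0.04498 (mol·L⁻¹)⁻¹·yr⁻¹.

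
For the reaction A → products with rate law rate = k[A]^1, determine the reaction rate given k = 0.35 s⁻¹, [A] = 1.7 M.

0.595 M/s

Step 1: Identify the rate law: rate = k[A]^1
Step 2: Substitute values: rate = 0.35 × (1.7)^1
Step 3: Calculate: rate = 0.35 × 1.7 = 0.595 M/s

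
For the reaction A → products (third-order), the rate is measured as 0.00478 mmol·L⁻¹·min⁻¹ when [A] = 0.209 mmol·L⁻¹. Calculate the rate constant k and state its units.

0.5236 (mmol·L⁻¹)⁻²·min⁻¹

Step 1: rate = k[A]^3, so k = rate / [A]^3.
Step 2: k = 0.00478 / (0.209)^3 = 0.00478 / 0.009129.
Step 3: k = 0.5236 (mmol·L⁻¹)⁻²·min⁻¹.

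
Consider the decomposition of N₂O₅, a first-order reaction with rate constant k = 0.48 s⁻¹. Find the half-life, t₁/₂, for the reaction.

1.444 s

Step 1: For a first-order reaction, t₁/₂ = ln(2)/k
Step 2: t₁/₂ = ln(2)/0.48
Step 3: t₁/₂ = 0.6931/0.48 = 1.444 s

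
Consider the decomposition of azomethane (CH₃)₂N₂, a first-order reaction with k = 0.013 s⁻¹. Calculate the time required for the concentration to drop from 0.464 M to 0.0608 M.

156.3 s

Step 1: For first-order: t = ln([azomethane]₀/[azomethane])/k
Step 2: t = ln(0.464/0.0608)/0.013
Step 3: t = ln(7.632)/0.013
Step 4: t = 2.032/0.013 = 156.3 s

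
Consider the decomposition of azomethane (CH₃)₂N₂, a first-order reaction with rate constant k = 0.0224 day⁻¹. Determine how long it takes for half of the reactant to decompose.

30.94 day

Step 1: For a first-order reaction, t₁/₂ = ln(2)/k
Step 2: t₁/₂ = ln(2)/0.0224
Step 3: t₁/₂ = 0.6931/0.0224 = 30.94 day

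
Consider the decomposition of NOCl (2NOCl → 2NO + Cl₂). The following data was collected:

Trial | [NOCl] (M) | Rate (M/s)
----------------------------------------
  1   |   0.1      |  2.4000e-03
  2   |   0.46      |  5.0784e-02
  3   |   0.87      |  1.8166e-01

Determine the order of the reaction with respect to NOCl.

second order (2)

Step 1: Compare trials to find order n where rate₂/rate₁ = ([NOCl]₂/[NOCl]₁)^n
Step 2: rate₂/rate₁ = 5.0784e-02/2.4000e-03 = 21.16
Step 3: [NOCl]₂/[NOCl]₁ = 0.46/0.1 = 4.6
Step 4: n = ln(21.16)/ln(4.6) = 2.00 ≈ 2
Step 5: The reaction is second order in NOCl.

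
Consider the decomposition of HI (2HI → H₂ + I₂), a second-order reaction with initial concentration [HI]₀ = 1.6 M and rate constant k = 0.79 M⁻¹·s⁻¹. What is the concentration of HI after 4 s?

0.2642 M

Step 1: For a second-order reaction: 1/[HI] = 1/[HI]₀ + kt
Step 2: 1/[HI] = 1/1.6 + 0.79 × 4
Step 3: 1/[HI] = 0.625 + 3.16 = 3.785
Step 4: [HI] = 1/3.785 = 0.2642 M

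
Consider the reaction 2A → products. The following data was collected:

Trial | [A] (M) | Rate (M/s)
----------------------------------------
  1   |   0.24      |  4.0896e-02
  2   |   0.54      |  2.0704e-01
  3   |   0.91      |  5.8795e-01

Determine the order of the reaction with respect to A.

second order (2)

Step 1: Compare trials to find order n where rate₂/rate₁ = ([A]₂/[A]₁)^n
Step 2: rate₂/rate₁ = 2.0704e-01/4.0896e-02 = 5.063
Step 3: [A]₂/[A]₁ = 0.54/0.24 = 2.25
Step 4: n = ln(5.063)/ln(2.25) = 2.00 ≈ 2
Step 5: The reaction is second order in A.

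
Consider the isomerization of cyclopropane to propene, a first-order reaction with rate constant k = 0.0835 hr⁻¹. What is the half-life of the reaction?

8.301 hr

Step 1: For a first-order reaction, t₁/₂ = ln(2)/k
Step 2: t₁/₂ = ln(2)/0.0835
Step 3: t₁/₂ = 0.6931/0.0835 = 8.301 hr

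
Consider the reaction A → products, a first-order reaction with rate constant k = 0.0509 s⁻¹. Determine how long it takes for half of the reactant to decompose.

13.62 s

Step 1: For a first-order reaction, t₁/₂ = ln(2)/k
Step 2: t₁/₂ = ln(2)/0.0509
Step 3: t₁/₂ = 0.6931/0.0509 = 13.62 s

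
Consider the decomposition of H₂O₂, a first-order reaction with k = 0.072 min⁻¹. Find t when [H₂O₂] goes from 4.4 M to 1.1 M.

19.25 min

Step 1: For first-order: t = ln([H₂O₂]₀/[H₂O₂])/k
Step 2: t = ln(4.4/1.1)/0.072
Step 3: t = ln(4)/0.072
Step 4: t = 1.386/0.072 = 19.25 min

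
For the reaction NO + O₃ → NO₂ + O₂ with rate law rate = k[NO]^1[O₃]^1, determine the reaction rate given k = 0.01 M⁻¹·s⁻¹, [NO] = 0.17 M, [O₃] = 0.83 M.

0.001411 M/s

Step 1: The rate law is rate = k[NO]^1[O₃]^1
Step 2: Substitute: rate = 0.01 × (0.17)^1 × (0.83)^1
Step 3: rate = 0.01 × 0.17 × 0.83 = 0.001411 M/s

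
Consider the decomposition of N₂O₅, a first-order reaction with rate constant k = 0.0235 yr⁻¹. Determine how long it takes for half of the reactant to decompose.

29.5 yr

Step 1: For a first-order reaction, t₁/₂ = ln(2)/k
Step 2: t₁/₂ = ln(2)/0.0235
Step 3: t₁/₂ = 0.6931/0.0235 = 29.5 yr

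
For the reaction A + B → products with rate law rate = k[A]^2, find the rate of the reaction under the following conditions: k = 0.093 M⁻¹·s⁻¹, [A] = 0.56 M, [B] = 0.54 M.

0.02916 M/s

Step 1: The rate law is rate = k[A]^2
Step 2: Note that the rate does not depend on [B] (zero order in B).
Step 3: rate = 0.093 × (0.56)^2 = 0.0291648 M/s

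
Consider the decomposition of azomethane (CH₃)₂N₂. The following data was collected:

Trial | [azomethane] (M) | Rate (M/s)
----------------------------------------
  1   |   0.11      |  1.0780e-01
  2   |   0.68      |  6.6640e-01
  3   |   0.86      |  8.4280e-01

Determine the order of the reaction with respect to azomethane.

first order (1)

Step 1: Compare trials to find order n where rate₂/rate₁ = ([azomethane]₂/[azomethane]₁)^n
Step 2: rate₂/rate₁ = 6.6640e-01/1.0780e-01 = 6.182
Step 3: [azomethane]₂/[azomethane]₁ = 0.68/0.11 = 6.182
Step 4: n = ln(6.182)/ln(6.182) = 1.00 ≈ 1
Step 5: The reaction is first order in azomethane.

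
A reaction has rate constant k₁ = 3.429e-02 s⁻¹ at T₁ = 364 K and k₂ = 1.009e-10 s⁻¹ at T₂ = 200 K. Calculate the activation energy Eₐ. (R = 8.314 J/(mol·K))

72.5 kJ/mol

Step 1: Use the two-temperature Arrhenius form: ln(k₂/k₁) = -Eₐ/R × (1/T₂ - 1/T₁)
Step 2: ln(k₂/k₁) = ln(1.009e-10/3.429e-02) = ln(2.94255e-09) = -19.644
Step 3: 1/T₂ - 1/T₁ = 1/200 - 1/364 = 2.252747e-03 K⁻¹
Step 4: Eₐ = -R × ln(k₂/k₁) / (1/T₂ - 1/T₁) = -8.314 × -19.644 / 2.252747e-03
Step 5: Eₐ = 7.2498e+04 J/mol = 72.5 kJ/mol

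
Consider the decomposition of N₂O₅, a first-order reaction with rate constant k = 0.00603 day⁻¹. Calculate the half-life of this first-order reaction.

114.9 day

Step 1: For a first-order reaction, t₁/₂ = ln(2)/k
Step 2: t₁/₂ = ln(2)/0.00603
Step 3: t₁/₂ = 0.6931/0.00603 = 114.9 day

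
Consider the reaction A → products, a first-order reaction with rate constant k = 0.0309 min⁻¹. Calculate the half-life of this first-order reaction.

22.43 min

Step 1: For a first-order reaction, t₁/₂ = ln(2)/k
Step 2: t₁/₂ = ln(2)/0.0309
Step 3: t₁/₂ = 0.6931/0.0309 = 22.43 min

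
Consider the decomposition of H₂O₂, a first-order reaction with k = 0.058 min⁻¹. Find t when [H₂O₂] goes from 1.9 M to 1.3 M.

6.543 min

Step 1: For first-order: t = ln([H₂O₂]₀/[H₂O₂])/k
Step 2: t = ln(1.9/1.3)/0.058
Step 3: t = ln(1.462)/0.058
Step 4: t = 0.3795/0.058 = 6.543 min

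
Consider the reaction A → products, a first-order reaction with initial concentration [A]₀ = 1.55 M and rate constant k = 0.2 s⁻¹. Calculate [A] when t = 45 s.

0.0001913 M

Step 1: For a first-order reaction: [A] = [A]₀ × e^(-kt)
Step 2: [A] = 1.55 × e^(-0.2 × 45)
Step 3: [A] = 1.55 × e^(-9)
Step 4: [A] = 1.55 × 0.00012341 = 0.0001913 M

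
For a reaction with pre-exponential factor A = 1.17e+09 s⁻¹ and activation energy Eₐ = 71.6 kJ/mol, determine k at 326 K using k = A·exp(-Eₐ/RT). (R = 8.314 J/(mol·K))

3.94e-03 s⁻¹

Step 1: Use the Arrhenius equation: k = A × exp(-Eₐ/RT)
Step 2: Convert Eₐ to J/mol: 71.6 kJ/mol = 71600 J/mol
Step 3: Calculate the exponent: -Eₐ/(RT) = -71600/(8.314 × 326) = -26.41712
Step 4: k = 1.17e+09 × exp(-26.41712)
Step 5: k = 1.17e+09 × 3.36659e-12 = 3.9389e-03 s⁻¹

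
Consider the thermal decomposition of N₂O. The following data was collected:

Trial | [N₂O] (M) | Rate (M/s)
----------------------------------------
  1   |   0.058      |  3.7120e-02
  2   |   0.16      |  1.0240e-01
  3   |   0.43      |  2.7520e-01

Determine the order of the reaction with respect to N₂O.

first order (1)

Step 1: Compare trials to find order n where rate₂/rate₁ = ([N₂O]₂/[N₂O]₁)^n
Step 2: rate₂/rate₁ = 1.0240e-01/3.7120e-02 = 2.759
Step 3: [N₂O]₂/[N₂O]₁ = 0.16/0.058 = 2.759
Step 4: n = ln(2.759)/ln(2.759) = 1.00 ≈ 1
Step 5: The reaction is first order in N₂O.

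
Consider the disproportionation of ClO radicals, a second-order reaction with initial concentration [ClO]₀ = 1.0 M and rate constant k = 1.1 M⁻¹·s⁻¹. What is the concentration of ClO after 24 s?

0.0365 M

Step 1: For a second-order reaction: 1/[ClO] = 1/[ClO]₀ + kt
Step 2: 1/[ClO] = 1/1.0 + 1.1 × 24
Step 3: 1/[ClO] = 1 + 26.4 = 27.4
Step 4: [ClO] = 1/27.4 = 0.0365 M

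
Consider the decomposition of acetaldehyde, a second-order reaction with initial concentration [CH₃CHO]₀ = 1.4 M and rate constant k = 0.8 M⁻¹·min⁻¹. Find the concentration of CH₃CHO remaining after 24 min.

0.05022 M

Step 1: For a second-order reaction: 1/[CH₃CHO] = 1/[CH₃CHO]₀ + kt
Step 2: 1/[CH₃CHO] = 1/1.4 + 0.8 × 24
Step 3: 1/[CH₃CHO] = 0.7143 + 19.2 = 19.91
Step 4: [CH₃CHO] = 1/19.91 = 0.05022 M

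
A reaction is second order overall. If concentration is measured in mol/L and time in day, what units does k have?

(mol/L)⁻¹·day⁻¹

Step 1: For overall order n, rate = k × (concentration)^n.
Step 2: Rate has units mol/L·day⁻¹; concentration term has units (mol/L)^2.
Step 3: k = rate / (concentration)^n, so units of k = (mol/L)^(1-2)·day⁻¹ = (mol/L)⁻¹·day⁻¹.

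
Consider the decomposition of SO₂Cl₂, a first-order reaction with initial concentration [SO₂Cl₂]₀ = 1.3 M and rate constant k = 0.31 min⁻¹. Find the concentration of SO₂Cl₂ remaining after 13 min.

0.02311 M

Step 1: For a first-order reaction: [SO₂Cl₂] = [SO₂Cl₂]₀ × e^(-kt)
Step 2: [SO₂Cl₂] = 1.3 × e^(-0.31 × 13)
Step 3: [SO₂Cl₂] = 1.3 × e^(-4.03)
Step 4: [SO₂Cl₂] = 1.3 × 0.0177743 = 0.02311 M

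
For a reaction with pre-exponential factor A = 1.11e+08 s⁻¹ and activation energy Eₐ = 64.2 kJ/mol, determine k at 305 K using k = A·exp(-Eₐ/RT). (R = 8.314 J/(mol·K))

1.12e-03 s⁻¹

Step 1: Use the Arrhenius equation: k = A × exp(-Eₐ/RT)
Step 2: Convert Eₐ to J/mol: 64.2 kJ/mol = 64200 J/mol
Step 3: Calculate the exponent: -Eₐ/(RT) = -64200/(8.314 × 305) = -25.31775
Step 4: k = 1.11e+08 × exp(-25.31775)
Step 5: k = 1.11e+08 × 1.01074e-11 = 1.1219e-03 s⁻¹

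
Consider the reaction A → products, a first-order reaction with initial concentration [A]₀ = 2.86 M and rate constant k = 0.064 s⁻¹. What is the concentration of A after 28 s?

0.4766 M

Step 1: For a first-order reaction: [A] = [A]₀ × e^(-kt)
Step 2: [A] = 2.86 × e^(-0.064 × 28)
Step 3: [A] = 2.86 × e^(-1.792)
Step 4: [A] = 2.86 × 0.166627 = 0.4766 M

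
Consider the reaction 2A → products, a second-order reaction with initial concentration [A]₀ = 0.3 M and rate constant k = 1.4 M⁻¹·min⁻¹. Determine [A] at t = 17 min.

0.03686 M

Step 1: For a second-order reaction: 1/[A] = 1/[A]₀ + kt
Step 2: 1/[A] = 1/0.3 + 1.4 × 17
Step 3: 1/[A] = 3.333 + 23.8 = 27.13
Step 4: [A] = 1/27.13 = 0.03686 M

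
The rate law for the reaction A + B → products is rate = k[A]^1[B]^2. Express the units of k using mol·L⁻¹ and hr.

(mol·L⁻¹)⁻²·hr⁻¹

Step 1: Overall order = 1 + 2 = 3.
Step 2: rate has units mol·L⁻¹·hr⁻¹; [A]^1[B]^2 has units (mol·L⁻¹)^3.
Step 3: k = rate/([A]^1[B]^2), so units of k = (mol·L⁻¹)^(1-3)·hr⁻¹ = (mol·L⁻¹)⁻²·hr⁻¹.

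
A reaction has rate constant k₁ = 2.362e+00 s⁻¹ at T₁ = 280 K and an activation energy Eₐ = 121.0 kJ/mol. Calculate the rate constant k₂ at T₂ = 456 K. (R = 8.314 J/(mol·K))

1.219e+09 s⁻¹

Step 1: Use the two-temperature Arrhenius form: ln(k₂/k₁) = -Eₐ/R × (1/T₂ - 1/T₁)
Step 2: Convert Eₐ to J/mol: 121.0 kJ/mol = 121000 J/mol
Step 3: 1/T₂ - 1/T₁ = 1/456 - 1/280 = -1.378446e-03 K⁻¹
Step 4: ln(k₂/k₁) = -121000/8.314 × -1.378446e-03 = 20.06158
Step 5: k₂ = k₁ × exp(20.06158) = 2.362e+00 × 5.15981e+08 = 1.219e+09 s⁻¹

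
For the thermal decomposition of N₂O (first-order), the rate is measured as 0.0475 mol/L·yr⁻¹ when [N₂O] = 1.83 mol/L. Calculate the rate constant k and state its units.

0.02596 yr⁻¹

Step 1: rate = k[N₂O]^1, so k = rate / [N₂O]^1.
Step 2: k = 0.0475 / (1.83)^1 = 0.0475 / 1.83.
Step 3: k = 0.02596 yr⁻¹.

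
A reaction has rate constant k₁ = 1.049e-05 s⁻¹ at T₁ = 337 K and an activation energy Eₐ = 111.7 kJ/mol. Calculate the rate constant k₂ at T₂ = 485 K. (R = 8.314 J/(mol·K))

2.015e+00 s⁻¹

Step 1: Use the two-temperature Arrhenius form: ln(k₂/k₁) = -Eₐ/R × (1/T₂ - 1/T₁)
Step 2: Convert Eₐ to J/mol: 111.7 kJ/mol = 111700 J/mol
Step 3: 1/T₂ - 1/T₁ = 1/485 - 1/337 = -9.055034e-04 K⁻¹
Step 4: ln(k₂/k₁) = -111700/8.314 × -9.055034e-04 = 12.16559
Step 5: k₂ = k₁ × exp(12.16559) = 1.049e-05 × 1.92065e+05 = 2.015e+00 s⁻¹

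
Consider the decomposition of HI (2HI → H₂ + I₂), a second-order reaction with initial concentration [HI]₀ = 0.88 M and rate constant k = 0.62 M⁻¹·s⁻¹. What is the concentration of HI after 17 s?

0.08564 M

Step 1: For a second-order reaction: 1/[HI] = 1/[HI]₀ + kt
Step 2: 1/[HI] = 1/0.88 + 0.62 × 17
Step 3: 1/[HI] = 1.136 + 10.54 = 11.68
Step 4: [HI] = 1/11.68 = 0.08564 M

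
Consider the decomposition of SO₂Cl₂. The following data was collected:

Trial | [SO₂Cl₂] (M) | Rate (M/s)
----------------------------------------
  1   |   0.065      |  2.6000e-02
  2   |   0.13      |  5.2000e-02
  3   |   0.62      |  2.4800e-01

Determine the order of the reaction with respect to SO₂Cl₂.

first order (1)

Step 1: Compare trials to find order n where rate₂/rate₁ = ([SO₂Cl₂]₂/[SO₂Cl₂]₁)^n
Step 2: rate₂/rate₁ = 5.2000e-02/2.6000e-02 = 2
Step 3: [SO₂Cl₂]₂/[SO₂Cl₂]₁ = 0.13/0.065 = 2
Step 4: n = ln(2)/ln(2) = 1.00 ≈ 1
Step 5: The reaction is first order in SO₂Cl₂.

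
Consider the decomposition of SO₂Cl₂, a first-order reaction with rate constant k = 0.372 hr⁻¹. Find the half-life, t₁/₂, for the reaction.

1.863 hr

Step 1: For a first-order reaction, t₁/₂ = ln(2)/k
Step 2: t₁/₂ = ln(2)/0.372
Step 3: t₁/₂ = 0.6931/0.372 = 1.863 hr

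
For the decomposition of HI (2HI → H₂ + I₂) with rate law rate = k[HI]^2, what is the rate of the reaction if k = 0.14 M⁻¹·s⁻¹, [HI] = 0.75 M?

0.07875 M/s

Step 1: Identify the rate law: rate = k[HI]^2
Step 2: Substitute values: rate = 0.14 × (0.75)^2
Step 3: Calculate: rate = 0.14 × 0.5625 = 0.07875 M/s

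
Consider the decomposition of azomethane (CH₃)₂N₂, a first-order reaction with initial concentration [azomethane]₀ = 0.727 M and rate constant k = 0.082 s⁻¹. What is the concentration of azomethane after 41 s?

0.0252 M

Step 1: For a first-order reaction: [azomethane] = [azomethane]₀ × e^(-kt)
Step 2: [azomethane] = 0.727 × e^(-0.082 × 41)
Step 3: [azomethane] = 0.727 × e^(-3.362)
Step 4: [azomethane] = 0.727 × 0.0346659 = 0.0252 M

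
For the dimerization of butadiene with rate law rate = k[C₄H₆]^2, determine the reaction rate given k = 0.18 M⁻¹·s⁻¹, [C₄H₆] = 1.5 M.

0.405 M/s

Step 1: Identify the rate law: rate = k[C₄H₆]^2
Step 2: Substitute values: rate = 0.18 × (1.5)^2
Step 3: Calculate: rate = 0.18 × 2.25 = 0.405 M/s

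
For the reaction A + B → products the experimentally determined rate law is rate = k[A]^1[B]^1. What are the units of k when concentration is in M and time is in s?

M⁻¹·s⁻¹

Step 1: Overall order = 1 + 1 = 2.
Step 2: rate has units M·s⁻¹; [A]^1[B]^1 has units M^2.
Step 3: k = rate/([A]^1[B]^1), so units of k = M^(1-2)·s⁻¹ = M⁻¹·s⁻¹.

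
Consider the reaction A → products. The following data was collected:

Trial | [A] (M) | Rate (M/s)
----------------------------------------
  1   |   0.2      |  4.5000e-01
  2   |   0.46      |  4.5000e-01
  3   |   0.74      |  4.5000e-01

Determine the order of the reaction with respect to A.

zeroth order (0)

Step 1: Compare trials - when concentration changes, rate stays constant.
Step 2: rate₂/rate₁ = 4.5000e-01/4.5000e-01 = 1
Step 3: [A]₂/[A]₁ = 0.46/0.2 = 2.3
Step 4: Since rate ratio ≈ (conc ratio)^0, the reaction is zeroth order.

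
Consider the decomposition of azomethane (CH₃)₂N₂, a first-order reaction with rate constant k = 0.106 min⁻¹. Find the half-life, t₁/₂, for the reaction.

6.539 min

Step 1: For a first-order reaction, t₁/₂ = ln(2)/k
Step 2: t₁/₂ = ln(2)/0.106
Step 3: t₁/₂ = 0.6931/0.106 = 6.539 min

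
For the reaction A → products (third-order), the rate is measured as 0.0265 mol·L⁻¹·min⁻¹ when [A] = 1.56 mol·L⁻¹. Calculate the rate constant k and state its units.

0.00698 (mol·L⁻¹)⁻²·min⁻¹

Step 1: rate = k[A]^3, so k = rate / [A]^3.
Step 2: k = 0.0265 / (1.56)^3 = 0.0265 / 3.796.
Step 3: k = 0.00698 (mol·L⁻¹)⁻²·min⁻¹.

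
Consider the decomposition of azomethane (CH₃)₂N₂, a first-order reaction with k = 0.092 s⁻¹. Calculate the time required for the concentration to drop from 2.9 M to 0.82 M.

13.73 s

Step 1: For first-order: t = ln([azomethane]₀/[azomethane])/k
Step 2: t = ln(2.9/0.82)/0.092
Step 3: t = ln(3.537)/0.092
Step 4: t = 1.263/0.092 = 13.73 s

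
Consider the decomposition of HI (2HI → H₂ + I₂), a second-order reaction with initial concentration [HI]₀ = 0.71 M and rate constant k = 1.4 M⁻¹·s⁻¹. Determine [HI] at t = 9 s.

0.07139 M

Step 1: For a second-order reaction: 1/[HI] = 1/[HI]₀ + kt
Step 2: 1/[HI] = 1/0.71 + 1.4 × 9
Step 3: 1/[HI] = 1.408 + 12.6 = 14.01
Step 4: [HI] = 1/14.01 = 0.07139 M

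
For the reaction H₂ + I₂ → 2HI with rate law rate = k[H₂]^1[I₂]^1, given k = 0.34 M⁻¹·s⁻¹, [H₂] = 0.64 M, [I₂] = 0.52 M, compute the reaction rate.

0.1132 M/s

Step 1: The rate law is rate = k[H₂]^1[I₂]^1
Step 2: Substitute: rate = 0.34 × (0.64)^1 × (0.52)^1
Step 3: rate = 0.34 × 0.64 × 0.52 = 0.113152 M/s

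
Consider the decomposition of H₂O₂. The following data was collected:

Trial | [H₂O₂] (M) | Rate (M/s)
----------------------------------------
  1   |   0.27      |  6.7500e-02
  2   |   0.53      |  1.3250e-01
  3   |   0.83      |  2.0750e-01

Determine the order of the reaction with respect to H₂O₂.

first order (1)

Step 1: Compare trials to find order n where rate₂/rate₁ = ([H₂O₂]₂/[H₂O₂]₁)^n
Step 2: rate₂/rate₁ = 1.3250e-01/6.7500e-02 = 1.963
Step 3: [H₂O₂]₂/[H₂O₂]₁ = 0.53/0.27 = 1.963
Step 4: n = ln(1.963)/ln(1.963) = 1.00 ≈ 1
Step 5: The reaction is first order in H₂O₂.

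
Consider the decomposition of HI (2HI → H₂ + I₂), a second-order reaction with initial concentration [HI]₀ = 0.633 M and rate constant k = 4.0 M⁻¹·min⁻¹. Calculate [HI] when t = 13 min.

0.01866 M

Step 1: For a second-order reaction: 1/[HI] = 1/[HI]₀ + kt
Step 2: 1/[HI] = 1/0.633 + 4.0 × 13
Step 3: 1/[HI] = 1.58 + 52 = 53.58
Step 4: [HI] = 1/53.58 = 0.01866 M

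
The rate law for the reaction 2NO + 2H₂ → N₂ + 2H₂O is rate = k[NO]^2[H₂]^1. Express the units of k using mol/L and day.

(mol/L)⁻²·day⁻¹

Step 1: Overall order = 2 + 1 = 3.
Step 2: rate has units mol/L·day⁻¹; [NO]^2[H₂]^1 has units (mol/L)^3.
Step 3: k = rate/([NO]^2[H₂]^1), so units of k = (mol/L)^(1-3)·day⁻¹ = (mol/L)⁻²·day⁻¹.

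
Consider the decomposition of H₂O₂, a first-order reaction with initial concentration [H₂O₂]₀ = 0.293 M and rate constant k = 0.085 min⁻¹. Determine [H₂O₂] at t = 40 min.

0.009778 M

Step 1: For a first-order reaction: [H₂O₂] = [H₂O₂]₀ × e^(-kt)
Step 2: [H₂O₂] = 0.293 × e^(-0.085 × 40)
Step 3: [H₂O₂] = 0.293 × e^(-3.4)
Step 4: [H₂O₂] = 0.293 × 0.0333733 = 0.009778 M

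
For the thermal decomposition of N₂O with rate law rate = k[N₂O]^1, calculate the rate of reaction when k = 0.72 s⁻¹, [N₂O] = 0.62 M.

0.4464 M/s

Step 1: Identify the rate law: rate = k[N₂O]^1
Step 2: Substitute values: rate = 0.72 × (0.62)^1
Step 3: Calculate: rate = 0.72 × 0.62 = 0.4464 M/s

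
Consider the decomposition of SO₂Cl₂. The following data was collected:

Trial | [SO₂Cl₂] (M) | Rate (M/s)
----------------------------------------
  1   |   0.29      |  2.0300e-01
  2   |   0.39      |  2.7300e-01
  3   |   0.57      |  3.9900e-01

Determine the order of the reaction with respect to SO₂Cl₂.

first order (1)

Step 1: Compare trials to find order n where rate₂/rate₁ = ([SO₂Cl₂]₂/[SO₂Cl₂]₁)^n
Step 2: rate₂/rate₁ = 2.7300e-01/2.0300e-01 = 1.345
Step 3: [SO₂Cl₂]₂/[SO₂Cl₂]₁ = 0.39/0.29 = 1.345
Step 4: n = ln(1.345)/ln(1.345) = 1.00 ≈ 1
Step 5: The reaction is first order in SO₂Cl₂.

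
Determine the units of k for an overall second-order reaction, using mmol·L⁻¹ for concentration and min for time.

(mmol·L⁻¹)⁻¹·min⁻¹

Step 1: For overall order n, rate = k × (concentration)^n.
Step 2: Rate has units mmol·L⁻¹·min⁻¹; concentration term has units (mmol·L⁻¹)^2.
Step 3: k = rate / (concentration)^n, so units of k = (mmol·L⁻¹)^(1-2)·min⁻¹ = (mmol·L⁻¹)⁻¹·min⁻¹.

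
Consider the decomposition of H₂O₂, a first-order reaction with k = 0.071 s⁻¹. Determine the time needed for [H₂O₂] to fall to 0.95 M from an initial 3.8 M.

19.53 s

Step 1: For first-order: t = ln([H₂O₂]₀/[H₂O₂])/k
Step 2: t = ln(3.8/0.95)/0.071
Step 3: t = ln(4)/0.071
Step 4: t = 1.386/0.071 = 19.53 s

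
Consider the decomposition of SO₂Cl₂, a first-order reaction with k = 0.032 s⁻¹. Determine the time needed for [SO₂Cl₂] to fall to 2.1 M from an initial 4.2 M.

21.66 s

Step 1: For first-order: t = ln([SO₂Cl₂]₀/[SO₂Cl₂])/k
Step 2: t = ln(4.2/2.1)/0.032
Step 3: t = ln(2)/0.032
Step 4: t = 0.6931/0.032 = 21.66 s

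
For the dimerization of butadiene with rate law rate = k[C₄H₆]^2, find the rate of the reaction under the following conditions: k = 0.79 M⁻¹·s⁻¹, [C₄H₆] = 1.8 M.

2.56 M/s

Step 1: Identify the rate law: rate = k[C₄H₆]^2
Step 2: Substitute values: rate = 0.79 × (1.8)^2
Step 3: Calculate: rate = 0.79 × 3.24 = 2.5596 M/s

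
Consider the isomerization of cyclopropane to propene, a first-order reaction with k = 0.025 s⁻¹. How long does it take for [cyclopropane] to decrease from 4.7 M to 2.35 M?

27.73 s

Step 1: For first-order: t = ln([cyclopropane]₀/[cyclopropane])/k
Step 2: t = ln(4.7/2.35)/0.025
Step 3: t = ln(2)/0.025
Step 4: t = 0.6931/0.025 = 27.73 s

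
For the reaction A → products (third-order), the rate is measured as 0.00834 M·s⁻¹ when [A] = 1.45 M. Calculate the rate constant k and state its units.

0.002736 M⁻²·s⁻¹

Step 1: rate = k[A]^3, so k = rate / [A]^3.
Step 2: k = 0.00834 / (1.45)^3 = 0.00834 / 3.049.
Step 3: k = 0.002736 M⁻²·s⁻¹.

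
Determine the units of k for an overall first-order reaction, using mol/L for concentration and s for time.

s⁻¹

Step 1: For overall order n, rate = k × (concentration)^n.
Step 2: Rate has units mol/L·s⁻¹; concentration term has units (mol/L)^1.
Step 3: k = rate / (concentration)^n, so units of k = (mol/L)^(1-1)·s⁻¹ = s⁻¹.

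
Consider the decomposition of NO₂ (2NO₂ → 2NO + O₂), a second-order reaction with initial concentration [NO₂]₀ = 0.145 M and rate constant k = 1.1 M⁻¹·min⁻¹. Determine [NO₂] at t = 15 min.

0.04274 M

Step 1: For a second-order reaction: 1/[NO₂] = 1/[NO₂]₀ + kt
Step 2: 1/[NO₂] = 1/0.145 + 1.1 × 15
Step 3: 1/[NO₂] = 6.897 + 16.5 = 23.4
Step 4: [NO₂] = 1/23.4 = 0.04274 M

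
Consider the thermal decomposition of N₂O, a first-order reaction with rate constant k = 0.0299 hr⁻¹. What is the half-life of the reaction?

23.18 hr

Step 1: For a first-order reaction, t₁/₂ = ln(2)/k
Step 2: t₁/₂ = ln(2)/0.0299
Step 3: t₁/₂ = 0.6931/0.0299 = 23.18 hr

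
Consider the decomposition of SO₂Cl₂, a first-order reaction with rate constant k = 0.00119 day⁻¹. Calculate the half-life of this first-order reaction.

582.5 day

Step 1: For a first-order reaction, t₁/₂ = ln(2)/k
Step 2: t₁/₂ = ln(2)/0.00119
Step 3: t₁/₂ = 0.6931/0.00119 = 582.5 day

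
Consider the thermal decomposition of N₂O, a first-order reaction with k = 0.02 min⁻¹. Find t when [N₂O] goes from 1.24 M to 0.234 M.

83.38 min

Step 1: For first-order: t = ln([N₂O]₀/[N₂O])/k
Step 2: t = ln(1.24/0.234)/0.02
Step 3: t = ln(5.299)/0.02
Step 4: t = 1.668/0.02 = 83.38 min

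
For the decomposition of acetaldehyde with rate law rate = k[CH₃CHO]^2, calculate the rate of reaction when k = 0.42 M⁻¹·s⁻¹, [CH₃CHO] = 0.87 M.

0.3179 M/s

Step 1: Identify the rate law: rate = k[CH₃CHO]^2
Step 2: Substitute values: rate = 0.42 × (0.87)^2
Step 3: Calculate: rate = 0.42 × 0.7569 = 0.317898 M/s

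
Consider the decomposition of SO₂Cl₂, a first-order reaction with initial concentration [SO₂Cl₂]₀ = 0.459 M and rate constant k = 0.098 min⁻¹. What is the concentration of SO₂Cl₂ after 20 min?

0.06465 M

Step 1: For a first-order reaction: [SO₂Cl₂] = [SO₂Cl₂]₀ × e^(-kt)
Step 2: [SO₂Cl₂] = 0.459 × e^(-0.098 × 20)
Step 3: [SO₂Cl₂] = 0.459 × e^(-1.96)
Step 4: [SO₂Cl₂] = 0.459 × 0.140858 = 0.06465 M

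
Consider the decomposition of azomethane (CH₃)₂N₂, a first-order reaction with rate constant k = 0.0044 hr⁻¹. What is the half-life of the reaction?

157.5 hr

Step 1: For a first-order reaction, t₁/₂ = ln(2)/k
Step 2: t₁/₂ = ln(2)/0.0044
Step 3: t₁/₂ = 0.6931/0.0044 = 157.5 hr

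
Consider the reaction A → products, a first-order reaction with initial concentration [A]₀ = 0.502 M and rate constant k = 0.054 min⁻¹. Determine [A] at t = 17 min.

0.2005 M

Step 1: For a first-order reaction: [A] = [A]₀ × e^(-kt)
Step 2: [A] = 0.502 × e^(-0.054 × 17)
Step 3: [A] = 0.502 × e^(-0.918)
Step 4: [A] = 0.502 × 0.399317 = 0.2005 M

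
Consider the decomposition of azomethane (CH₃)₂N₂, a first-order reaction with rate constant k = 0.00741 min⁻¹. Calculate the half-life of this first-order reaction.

93.54 min

Step 1: For a first-order reaction, t₁/₂ = ln(2)/k
Step 2: t₁/₂ = ln(2)/0.00741
Step 3: t₁/₂ = 0.6931/0.00741 = 93.54 min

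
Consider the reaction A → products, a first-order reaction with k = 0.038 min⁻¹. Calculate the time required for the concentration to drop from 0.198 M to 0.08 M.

23.85 min

Step 1: For first-order: t = ln([A]₀/[A])/k
Step 2: t = ln(0.198/0.08)/0.038
Step 3: t = ln(2.475)/0.038
Step 4: t = 0.9062/0.038 = 23.85 min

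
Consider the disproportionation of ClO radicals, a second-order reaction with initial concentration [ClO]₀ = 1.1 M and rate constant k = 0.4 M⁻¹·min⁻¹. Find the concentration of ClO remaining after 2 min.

0.5851 M

Step 1: For a second-order reaction: 1/[ClO] = 1/[ClO]₀ + kt
Step 2: 1/[ClO] = 1/1.1 + 0.4 × 2
Step 3: 1/[ClO] = 0.9091 + 0.8 = 1.709
Step 4: [ClO] = 1/1.709 = 0.5851 M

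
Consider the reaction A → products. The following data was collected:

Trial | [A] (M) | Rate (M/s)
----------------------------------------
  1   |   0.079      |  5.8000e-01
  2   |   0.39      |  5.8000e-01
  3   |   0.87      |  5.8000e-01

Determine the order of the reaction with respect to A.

zeroth order (0)

Step 1: Compare trials - when concentration changes, rate stays constant.
Step 2: rate₂/rate₁ = 5.8000e-01/5.8000e-01 = 1
Step 3: [A]₂/[A]₁ = 0.39/0.079 = 4.937
Step 4: Since rate ratio ≈ (conc ratio)^0, the reaction is zeroth order.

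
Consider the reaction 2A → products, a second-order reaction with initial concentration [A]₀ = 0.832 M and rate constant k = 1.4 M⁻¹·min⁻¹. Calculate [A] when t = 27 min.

0.02564 M

Step 1: For a second-order reaction: 1/[A] = 1/[A]₀ + kt
Step 2: 1/[A] = 1/0.832 + 1.4 × 27
Step 3: 1/[A] = 1.202 + 37.8 = 39
Step 4: [A] = 1/39 = 0.02564 M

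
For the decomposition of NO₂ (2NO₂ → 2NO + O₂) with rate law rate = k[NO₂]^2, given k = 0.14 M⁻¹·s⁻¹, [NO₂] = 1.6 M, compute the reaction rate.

0.3584 M/s

Step 1: Identify the rate law: rate = k[NO₂]^2
Step 2: Substitute values: rate = 0.14 × (1.6)^2
Step 3: Calculate: rate = 0.14 × 2.56 = 0.3584 M/s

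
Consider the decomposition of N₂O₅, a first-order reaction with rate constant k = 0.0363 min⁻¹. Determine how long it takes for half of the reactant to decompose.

19.09 min

Step 1: For a first-order reaction, t₁/₂ = ln(2)/k
Step 2: t₁/₂ = ln(2)/0.0363
Step 3: t₁/₂ = 0.6931/0.0363 = 19.09 min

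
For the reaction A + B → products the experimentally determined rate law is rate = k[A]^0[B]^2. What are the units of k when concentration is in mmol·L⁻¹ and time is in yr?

(mmol·L⁻¹)⁻¹·yr⁻¹

Step 1: Overall order = 0 + 2 = 2.
Step 2: rate has units mmol·L⁻¹·yr⁻¹; [A]^0[B]^2 has units (mmol·L⁻¹)^2.
Step 3: k = rate/([A]^0[B]^2), so units of k = (mmol·L⁻¹)^(1-2)·yr⁻¹ = (mmol·L⁻¹)⁻¹·yr⁻¹.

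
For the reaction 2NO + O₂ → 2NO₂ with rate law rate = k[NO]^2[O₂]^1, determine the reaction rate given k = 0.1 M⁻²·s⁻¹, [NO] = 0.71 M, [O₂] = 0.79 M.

0.03982 M/s

Step 1: The rate law is rate = k[NO]^2[O₂]^1
Step 2: Substitute: rate = 0.1 × (0.71)^2 × (0.79)^1
Step 3: rate = 0.1 × 0.5041 × 0.79 = 0.0398239 M/s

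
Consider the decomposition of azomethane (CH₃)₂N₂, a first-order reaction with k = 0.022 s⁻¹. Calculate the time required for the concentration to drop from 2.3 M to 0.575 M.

63.01 s

Step 1: For first-order: t = ln([azomethane]₀/[azomethane])/k
Step 2: t = ln(2.3/0.575)/0.022
Step 3: t = ln(4)/0.022
Step 4: t = 1.386/0.022 = 63.01 s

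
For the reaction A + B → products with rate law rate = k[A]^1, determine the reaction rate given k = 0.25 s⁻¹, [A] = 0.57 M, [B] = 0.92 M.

0.1425 M/s

Step 1: The rate law is rate = k[A]^1
Step 2: Note that the rate does not depend on [B] (zero order in B).
Step 3: rate = 0.25 × (0.57)^1 = 0.1425 M/s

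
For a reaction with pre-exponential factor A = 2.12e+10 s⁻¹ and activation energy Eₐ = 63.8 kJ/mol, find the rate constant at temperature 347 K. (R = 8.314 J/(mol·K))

5.27e+00 s⁻¹

Step 1: Use the Arrhenius equation: k = A × exp(-Eₐ/RT)
Step 2: Convert Eₐ to J/mol: 63.8 kJ/mol = 63800 J/mol
Step 3: Calculate the exponent: -Eₐ/(RT) = -63800/(8.314 × 347) = -22.11471
Step 4: k = 2.12e+10 × exp(-22.11471)
Step 5: k = 2.12e+10 × 2.48716e-10 = 5.2728e+00 s⁻¹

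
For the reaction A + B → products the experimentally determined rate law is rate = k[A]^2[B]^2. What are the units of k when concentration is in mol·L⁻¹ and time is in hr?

(mol·L⁻¹)⁻³·hr⁻¹

Step 1: Overall order = 2 + 2 = 4.
Step 2: rate has units mol·L⁻¹·hr⁻¹; [A]^2[B]^2 has units (mol·L⁻¹)^4.
Step 3: k = rate/([A]^2[B]^2), so units of k = (mol·L⁻¹)^(1-4)·hr⁻¹ = (mol·L⁻¹)⁻³·hr⁻¹.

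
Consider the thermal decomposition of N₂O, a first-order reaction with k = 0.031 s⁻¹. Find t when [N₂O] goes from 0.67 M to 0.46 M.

12.13 s

Step 1: For first-order: t = ln([N₂O]₀/[N₂O])/k
Step 2: t = ln(0.67/0.46)/0.031
Step 3: t = ln(1.457)/0.031
Step 4: t = 0.3761/0.031 = 12.13 s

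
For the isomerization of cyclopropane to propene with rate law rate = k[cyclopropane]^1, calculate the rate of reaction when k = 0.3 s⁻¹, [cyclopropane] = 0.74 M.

0.222 M/s

Step 1: Identify the rate law: rate = k[cyclopropane]^1
Step 2: Substitute values: rate = 0.3 × (0.74)^1
Step 3: Calculate: rate = 0.3 × 0.74 = 0.222 M/s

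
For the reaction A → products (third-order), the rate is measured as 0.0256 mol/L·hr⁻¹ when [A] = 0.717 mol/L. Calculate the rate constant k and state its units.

0.06945 (mol/L)⁻²·hr⁻¹

Step 1: rate = k[A]^3, so k = rate / [A]^3.
Step 2: k = 0.0256 / (0.717)^3 = 0.0256 / 0.3686.
Step 3: k = 0.06945 (mol/L)⁻²·hr⁻¹.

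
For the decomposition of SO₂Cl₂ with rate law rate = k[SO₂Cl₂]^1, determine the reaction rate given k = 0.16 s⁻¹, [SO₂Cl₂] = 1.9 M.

0.304 M/s

Step 1: Identify the rate law: rate = k[SO₂Cl₂]^1
Step 2: Substitute values: rate = 0.16 × (1.9)^1
Step 3: Calculate: rate = 0.16 × 1.9 = 0.304 M/s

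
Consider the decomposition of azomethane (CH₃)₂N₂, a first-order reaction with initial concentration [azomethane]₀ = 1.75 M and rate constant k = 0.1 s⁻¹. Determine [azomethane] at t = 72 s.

0.001307 M

Step 1: For a first-order reaction: [azomethane] = [azomethane]₀ × e^(-kt)
Step 2: [azomethane] = 1.75 × e^(-0.1 × 72)
Step 3: [azomethane] = 1.75 × e^(-7.2)
Step 4: [azomethane] = 1.75 × 0.000746586 = 0.001307 M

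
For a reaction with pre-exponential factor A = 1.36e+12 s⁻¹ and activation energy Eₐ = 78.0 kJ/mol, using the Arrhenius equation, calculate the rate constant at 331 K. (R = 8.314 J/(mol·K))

6.67e-01 s⁻¹

Step 1: Use the Arrhenius equation: k = A × exp(-Eₐ/RT)
Step 2: Convert Eₐ to J/mol: 78.0 kJ/mol = 78000 J/mol
Step 3: Calculate the exponent: -Eₐ/(RT) = -78000/(8.314 × 331) = -28.34370
Step 4: k = 1.36e+12 × exp(-28.34370)
Step 5: k = 1.36e+12 × 4.90329e-13 = 6.6685e-01 s⁻¹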